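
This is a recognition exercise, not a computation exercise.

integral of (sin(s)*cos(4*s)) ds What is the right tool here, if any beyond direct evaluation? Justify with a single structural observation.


Diagnosis: a trigonometric identity — two sinusoids at different rates multiply in sin(s)*cos(4*s); the product-to-sum identity uncouples them.


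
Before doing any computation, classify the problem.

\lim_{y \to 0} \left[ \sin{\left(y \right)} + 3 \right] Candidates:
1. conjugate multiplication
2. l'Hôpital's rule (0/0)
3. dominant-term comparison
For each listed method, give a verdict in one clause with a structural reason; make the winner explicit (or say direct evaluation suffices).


Method: no special technique — no denominator vanishes and nothing blows up at 0: direct substitution is the whole computation.
- conjugate multiplication — multiplying by a conjugate would not remove any indeterminacy here.
- l'Hôpital's rule (0/0): evaluation at the point is determinate, so the rule has nothing to repair.
- dominant-term comparison — no dominant-degree comparison decides it.


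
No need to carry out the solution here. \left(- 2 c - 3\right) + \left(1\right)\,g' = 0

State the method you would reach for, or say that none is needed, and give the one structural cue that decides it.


Verdict: no special technique — solved for the derivative, no g appears — this is antidifferentiation in c wearing ODE clothing.


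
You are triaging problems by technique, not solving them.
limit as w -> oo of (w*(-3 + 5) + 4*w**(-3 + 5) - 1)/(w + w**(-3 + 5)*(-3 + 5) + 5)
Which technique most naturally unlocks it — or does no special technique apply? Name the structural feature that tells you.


Best approach: dominant-term comparison — growth-rate triage: the leading powers of w decide the limit, everything else is noise. As a single quotient, the ∞/∞ shape would yield to repeated differentiation as well — the growth comparison gets there in one look.


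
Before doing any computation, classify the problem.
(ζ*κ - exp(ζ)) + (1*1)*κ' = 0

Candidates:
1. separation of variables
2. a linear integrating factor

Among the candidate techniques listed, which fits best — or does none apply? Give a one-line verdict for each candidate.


Diagnosis: a linear integrating factor — κ enters only linearly with coefficient ζ; multiply by exp of the integral of ζ and the left side becomes one derivative.
- separation of variables: no algebra isolates the independent variable on one side and the unknown on the other.
- a linear integrating factor: a fit — the right tool for this form.


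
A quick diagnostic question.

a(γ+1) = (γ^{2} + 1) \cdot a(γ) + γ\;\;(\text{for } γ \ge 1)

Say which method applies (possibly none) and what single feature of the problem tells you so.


Technique: a summation factor — first-order, linear, moving coefficient γ^{2} + 1: the discrete analogue of an integrating factor handles it.


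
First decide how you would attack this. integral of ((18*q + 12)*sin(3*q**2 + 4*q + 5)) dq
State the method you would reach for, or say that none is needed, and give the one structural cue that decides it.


Best approach: u-substitution — viewed as a product, the integrand is a composition evaluated at 3*q**2 + 4*q + 5 times (a constant multiple of) that inner expression's derivative, so u = 3*q**2 + 4*q + 5 makes it elementary.


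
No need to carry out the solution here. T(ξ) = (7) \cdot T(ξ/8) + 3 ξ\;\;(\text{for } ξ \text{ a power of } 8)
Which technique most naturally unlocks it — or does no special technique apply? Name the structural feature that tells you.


Method: the master substitution — the argument shrinks by the factor 8, so measure the index on a logarithmic scale and the recursion becomes a shift.


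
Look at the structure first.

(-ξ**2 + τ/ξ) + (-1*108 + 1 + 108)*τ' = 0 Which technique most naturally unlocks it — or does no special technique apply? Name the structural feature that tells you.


Best approach: a linear integrating factor — the unknown enters only to the first power against a nonzero forcing term — the integrating-factor template applies directly.


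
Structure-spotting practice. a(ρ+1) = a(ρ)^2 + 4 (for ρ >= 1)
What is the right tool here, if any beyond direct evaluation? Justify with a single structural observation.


Verdict: no special technique — the new term depends nonlinearly on the old ones, which disqualifies every superposition-based technique.


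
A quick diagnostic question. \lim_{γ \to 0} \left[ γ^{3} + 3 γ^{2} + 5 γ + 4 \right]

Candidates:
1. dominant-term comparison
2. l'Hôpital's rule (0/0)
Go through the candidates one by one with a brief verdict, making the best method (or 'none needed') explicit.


Technique: no special technique — the function is continuous at 0; evaluation is itself the limit, no machinery required.
- dominant-term comparison — this limit is not decided by comparing polynomial growth at infinity.
- l'Hôpital's rule (0/0): evaluation at the point is determinate, so the rule has nothing to repair.


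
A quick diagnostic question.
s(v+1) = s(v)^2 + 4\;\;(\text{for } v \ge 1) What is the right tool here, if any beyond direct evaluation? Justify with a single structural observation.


Method: no special technique — the map from one term to the next is curved, not linear, so linear closed-form machinery does not attach.


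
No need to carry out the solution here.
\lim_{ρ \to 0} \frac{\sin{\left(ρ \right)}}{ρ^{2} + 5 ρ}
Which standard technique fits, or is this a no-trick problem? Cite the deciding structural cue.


Technique: l'Hôpital's rule (0/0) — the 0/0 form at 0 is the signature situation for l'Hôpital's rule. A first-order expansion at the point is an equally standard path; the rule packages it.


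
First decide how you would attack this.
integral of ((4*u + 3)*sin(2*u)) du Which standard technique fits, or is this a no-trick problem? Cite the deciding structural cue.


Method: integration by parts — a polynomial factor 4*u + 3 multiplies sin(2*u); differentiating 4*u + 3 lowers its degree while sin(2*u) integrates cleanly, so parts wins.


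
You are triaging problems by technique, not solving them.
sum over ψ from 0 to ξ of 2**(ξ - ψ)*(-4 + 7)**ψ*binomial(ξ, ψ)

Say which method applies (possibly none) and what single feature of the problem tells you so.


Technique: the binomial theorem — binomial coefficients against complementary powers of (-4 + 7) and 2: recognize the binomial expansion and resum.


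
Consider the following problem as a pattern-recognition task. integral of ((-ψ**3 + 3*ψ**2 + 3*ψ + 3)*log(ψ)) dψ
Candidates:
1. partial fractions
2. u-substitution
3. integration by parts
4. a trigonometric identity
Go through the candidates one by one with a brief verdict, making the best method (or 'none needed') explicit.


Verdict: integration by parts — choose u = log(ψ): one derivative turns the logarithm algebraic, and the remaining factor -ψ**3 + 3*ψ**2 + 3*ψ + 3 integrates term by term under the power rule.
- partial fractions: there is no rational-function structure to decompose.
- u-substitution: no subexpression of the integrand pairs with its own derivative as a factor — individual terms may offer their own substitutions, but any change of variable covering the whole integral would have to be constructed from outside the expression.
- integration by parts — yes — fits the structure here.
- a trigonometric identity — there is no trigonometric structure at all — the integrand carries no sine or cosine to rewrite.


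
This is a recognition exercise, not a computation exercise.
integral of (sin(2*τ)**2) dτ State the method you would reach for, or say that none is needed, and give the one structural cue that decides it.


Best approach: a trigonometric identity — sin(2*τ)**2 is an even power — the power-reduction identity rewrites it into first-degree cosines.


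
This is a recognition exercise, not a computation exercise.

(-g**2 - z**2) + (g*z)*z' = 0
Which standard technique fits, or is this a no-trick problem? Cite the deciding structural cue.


Verdict: the homogeneous substitution — the slope's numerator and denominator share total degree; set v = z/g and the equation drops to separable form. A Bernoulli rewrite works here as the equation stands — the homogeneous substitution is the more immediate reading.


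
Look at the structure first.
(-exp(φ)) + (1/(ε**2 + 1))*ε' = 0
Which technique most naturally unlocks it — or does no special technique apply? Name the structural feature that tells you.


Verdict: separation of variables — solved for the derivative, the right side factors as exp(φ) times ε**2 + 1 — all φ-dependence separates from all ε-dependence. The equation is exact as it stands too — a potential function exists — though separation reads the split structure directly.


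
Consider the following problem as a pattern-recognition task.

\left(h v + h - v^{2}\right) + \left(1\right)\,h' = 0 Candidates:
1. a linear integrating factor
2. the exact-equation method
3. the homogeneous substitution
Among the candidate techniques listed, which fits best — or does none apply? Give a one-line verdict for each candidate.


Best approach: a linear integrating factor — the unknown enters only to the first power against a nonzero forcing term — the integrating-factor template applies directly.
- a linear integrating factor: yes, a natural case for it.
- the exact-equation method: the mixed partial derivatives differ, so the left side is not a total differential.
- the homogeneous substitution — the ratio of the variables does not determine the slope.


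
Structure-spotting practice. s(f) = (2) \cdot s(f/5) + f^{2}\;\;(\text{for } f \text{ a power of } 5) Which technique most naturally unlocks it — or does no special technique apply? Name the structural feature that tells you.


Best approach: the master substitution — the argument contracts 5-fold per step: reindex f exponentially and solve the linear recurrence in the new index.


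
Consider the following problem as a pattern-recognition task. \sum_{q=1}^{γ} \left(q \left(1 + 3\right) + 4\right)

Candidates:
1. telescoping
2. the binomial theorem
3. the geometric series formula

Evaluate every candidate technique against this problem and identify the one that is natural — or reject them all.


Verdict: no special technique — nothing telescopes and nothing is geometric; polynomial terms in q sum term by term.
- telescoping — the terms as presented offer no neighboring cancellation — a telescoping rewrite may exist, but the displayed structure does not hand one over.
- the binomial theorem — the summand does not match any term pattern of an expanded binomial power.
- the geometric series formula: no single multiplier carries one term to the next throughout the sum.


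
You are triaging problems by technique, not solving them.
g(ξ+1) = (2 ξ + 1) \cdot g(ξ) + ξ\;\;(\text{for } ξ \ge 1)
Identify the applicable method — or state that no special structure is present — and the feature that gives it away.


Diagnosis: a summation factor — one-term recursion with variable weight 2 ξ + 1 is solved by product normalization, not by root-finding.


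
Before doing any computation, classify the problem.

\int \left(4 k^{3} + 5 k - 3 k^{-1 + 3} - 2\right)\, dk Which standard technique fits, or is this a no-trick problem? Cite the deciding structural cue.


Method: no special technique — every term is a constant multiple of a power of k; term-wise power-rule integration needs no preliminary transformation.


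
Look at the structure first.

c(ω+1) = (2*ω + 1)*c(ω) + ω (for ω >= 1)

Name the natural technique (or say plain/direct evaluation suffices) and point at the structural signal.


Best approach: a summation factor — one step of memory with a weight 2*ω + 1 that changes as the index grows — the summation-factor construction is built for this.


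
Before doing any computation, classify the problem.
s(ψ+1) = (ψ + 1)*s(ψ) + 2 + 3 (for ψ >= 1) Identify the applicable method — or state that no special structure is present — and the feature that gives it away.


Method: a summation factor — first-order, linear, moving coefficient ψ + 1: the discrete analogue of an integrating factor handles it.


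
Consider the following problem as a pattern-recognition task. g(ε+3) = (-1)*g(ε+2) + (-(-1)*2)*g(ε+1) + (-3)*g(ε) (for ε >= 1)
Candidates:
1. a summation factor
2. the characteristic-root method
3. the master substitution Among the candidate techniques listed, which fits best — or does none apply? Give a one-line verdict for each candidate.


Method: the characteristic-root method — the recurrence treats every index alike (constant coefficients, no forcing) — precisely the regime where r^ε trials close it.
- a summation factor: the recurrence reaches back more than one step, outside the first-order family a summation factor normalizes.
- the characteristic-root method — a fit — the right tool for this form.
- the master substitution — no fixed divisor shrinks the index between calls.


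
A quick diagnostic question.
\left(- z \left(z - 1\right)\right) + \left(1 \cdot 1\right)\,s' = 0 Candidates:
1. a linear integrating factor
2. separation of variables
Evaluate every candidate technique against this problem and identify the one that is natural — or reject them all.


Verdict: no special technique — with s absent the equation is not coupled at all: direct integration in z.
- a linear integrating factor — with the unknown absent the integrating factor is a formality; direct integration is the working structure.
- separation of variables — any separation here is vacuous (nothing depends on the unknown); direct integration is the honest label.


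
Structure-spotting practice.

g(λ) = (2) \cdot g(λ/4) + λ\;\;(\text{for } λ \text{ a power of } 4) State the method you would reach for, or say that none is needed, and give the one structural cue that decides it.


Diagnosis: the master substitution — the argument contracts 4-fold per step: reindex λ exponentially and solve the linear recurrence in the new index.


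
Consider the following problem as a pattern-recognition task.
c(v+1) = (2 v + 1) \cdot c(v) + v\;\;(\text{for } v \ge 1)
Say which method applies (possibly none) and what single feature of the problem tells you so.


Best approach: a summation factor — because the multiplier 2 v + 1 is index-dependent, divide through by its running product and sum the resulting differences.


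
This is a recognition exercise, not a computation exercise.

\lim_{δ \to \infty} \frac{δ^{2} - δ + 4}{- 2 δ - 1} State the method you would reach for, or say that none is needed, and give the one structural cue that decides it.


Diagnosis: dominant-term comparison — growth-rate triage: the leading powers of δ decide the limit, everything else is noise. Viewed as a single quotient this is an ∞/∞ form — an at-infinity application of l'Hôpital's rule would also resolve it; comparing leading growth reads the answer without differentiating.


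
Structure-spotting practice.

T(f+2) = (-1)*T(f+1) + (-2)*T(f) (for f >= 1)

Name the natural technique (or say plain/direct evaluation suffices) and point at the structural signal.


Verdict: the characteristic-root method — fixed numeric weights on consecutive terms and no forcing term added: the root method in its home territory.


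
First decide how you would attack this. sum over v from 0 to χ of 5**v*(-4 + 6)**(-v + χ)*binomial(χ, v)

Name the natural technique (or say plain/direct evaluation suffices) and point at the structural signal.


Diagnosis: the binomial theorem — terms weighting binomial(χ, v) against matched powers of 5 and (-4 + 6) reassemble into (5 + (-4 + 6))^χ by the binomial theorem.


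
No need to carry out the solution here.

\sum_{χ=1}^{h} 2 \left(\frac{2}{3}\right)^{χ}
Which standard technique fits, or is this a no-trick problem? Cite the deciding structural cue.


Technique: the geometric series formula — the ratio of consecutive terms is the constant \frac{2}{3}, independent of the index — a geometric sum.


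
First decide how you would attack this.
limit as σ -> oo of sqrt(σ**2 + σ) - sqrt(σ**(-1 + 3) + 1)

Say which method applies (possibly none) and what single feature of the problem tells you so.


Best approach: conjugate multiplication — two divergent pieces with a minus sign between them and a radical in the mix: rationalize sqrt(σ**2 + σ) - sqrt(σ**(-1 + 3) + 1) before any limit law applies.


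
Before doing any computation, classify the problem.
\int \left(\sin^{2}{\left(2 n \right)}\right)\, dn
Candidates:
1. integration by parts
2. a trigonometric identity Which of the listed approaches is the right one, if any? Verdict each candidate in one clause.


Diagnosis: a trigonometric identity — an even power like \sin^{2}{\left(2 n \right)} flattens under the half-angle identity into first-degree cosines you can integrate directly.
- integration by parts: not the fit here: there is no polynomial factor to ladder down — parts can still close the trigonometric product by recursion, though the identity rewrite is the direct route.
- a trigonometric identity — applies; the problem has the shape this method handles.


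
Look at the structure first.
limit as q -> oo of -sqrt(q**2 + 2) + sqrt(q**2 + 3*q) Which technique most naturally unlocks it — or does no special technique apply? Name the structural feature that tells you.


Technique: conjugate multiplication — divergence minus divergence hides a finite answer — expose it by pairing sqrt(q**2 + 3*q) - sqrt(q**2 + 2) with its conjugate.


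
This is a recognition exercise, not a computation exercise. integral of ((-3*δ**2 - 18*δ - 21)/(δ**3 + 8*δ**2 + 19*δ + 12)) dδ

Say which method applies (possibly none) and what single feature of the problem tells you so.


Technique: partial fractions — a proper rational integrand over the factorable δ**3 + 8*δ**2 + 19*δ + 12: partial fractions reduce it to elementary pieces.


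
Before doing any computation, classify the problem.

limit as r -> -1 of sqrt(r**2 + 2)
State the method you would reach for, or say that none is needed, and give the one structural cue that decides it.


Verdict: no special technique — the expression is continuous at the evaluation point — substitute directly; no indeterminate form appears.


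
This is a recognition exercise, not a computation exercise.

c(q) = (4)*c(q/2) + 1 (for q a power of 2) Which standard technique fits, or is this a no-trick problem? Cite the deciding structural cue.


Best approach: the master substitution — divide-the-index recursion (q/2 inside the call) straightens out once the index is rewritten as 2^m.


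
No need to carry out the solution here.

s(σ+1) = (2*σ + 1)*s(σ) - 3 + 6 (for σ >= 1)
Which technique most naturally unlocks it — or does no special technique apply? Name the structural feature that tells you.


Method: a summation factor — an index-dependent multiplier 2*σ + 1 rules out characteristic roots; a summation factor converts it to a pure difference.


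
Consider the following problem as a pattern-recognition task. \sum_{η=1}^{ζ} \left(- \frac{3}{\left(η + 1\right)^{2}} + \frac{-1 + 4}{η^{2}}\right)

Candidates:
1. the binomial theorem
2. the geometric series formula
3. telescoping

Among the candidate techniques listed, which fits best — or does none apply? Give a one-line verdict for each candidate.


Diagnosis: telescoping — each term adds \frac{-1 + 4}{η^{2}} and subtracts the same expression advanced one index; that subtracted piece cancels against the next term's added copy — only the boundary terms survive.
- the binomial theorem: no binomial coefficients pair with matched powers.
- the geometric series formula — the ratio of consecutive terms depends on the index.
- telescoping — a fit — the right tool for this form.


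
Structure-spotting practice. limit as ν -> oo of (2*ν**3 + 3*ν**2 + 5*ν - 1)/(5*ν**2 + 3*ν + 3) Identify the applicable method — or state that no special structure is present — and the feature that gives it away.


Best approach: dominant-term comparison — as ν grows, only the highest-degree terms matter — compare leading terms and read the limit off. Viewed as a single quotient this is an ∞/∞ form — an at-infinity application of l'Hôpital's rule would also resolve it; comparing leading growth reads the answer without differentiating.


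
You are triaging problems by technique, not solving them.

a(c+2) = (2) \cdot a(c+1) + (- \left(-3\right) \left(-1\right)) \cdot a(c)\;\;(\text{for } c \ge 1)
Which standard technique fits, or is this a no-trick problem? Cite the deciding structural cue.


Diagnosis: the characteristic-root method — constant coefficients and linearity mean the ansatz r^c reduces it to solving the characteristic polynomial.


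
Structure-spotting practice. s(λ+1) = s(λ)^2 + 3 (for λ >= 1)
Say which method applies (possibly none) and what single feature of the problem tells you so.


Diagnosis: no special technique — the new term depends nonlinearly on the old ones, which disqualifies every superposition-based technique.


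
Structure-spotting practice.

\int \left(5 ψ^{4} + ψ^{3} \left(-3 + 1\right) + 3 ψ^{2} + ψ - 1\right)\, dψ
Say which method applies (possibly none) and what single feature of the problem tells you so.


Diagnosis: no special technique — scan for structure and find none: constant multiples of powers of ψ, integrate directly.


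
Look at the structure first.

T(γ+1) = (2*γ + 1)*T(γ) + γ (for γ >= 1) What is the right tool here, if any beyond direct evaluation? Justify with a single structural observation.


Diagnosis: a summation factor — with the index-dependent coefficient 2*γ + 1, dividing by the cumulative product turns the left side into a pure difference.


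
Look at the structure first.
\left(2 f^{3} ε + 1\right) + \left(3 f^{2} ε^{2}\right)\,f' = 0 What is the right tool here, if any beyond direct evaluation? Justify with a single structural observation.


Best approach: the exact-equation method — 2 f^{3} ε + 1 and 3 f^{2} ε^{2} pass the exactness check on the nose, so no integrating factor in ε or f is needed at all.


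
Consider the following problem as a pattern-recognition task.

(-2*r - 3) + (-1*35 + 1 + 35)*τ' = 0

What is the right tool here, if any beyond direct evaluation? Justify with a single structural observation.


Technique: no special technique — the slope is a pure function of r; integrate both sides and be done.


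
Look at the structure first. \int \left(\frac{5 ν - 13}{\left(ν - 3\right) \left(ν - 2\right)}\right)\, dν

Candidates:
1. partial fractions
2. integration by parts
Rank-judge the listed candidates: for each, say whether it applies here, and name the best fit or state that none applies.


Diagnosis: partial fractions — a proper rational integrand whose denominator splits into simpler factors — decompose into partial fractions first.
- partial fractions — yes — fits the structure here.
- integration by parts: no split into a nonconstant polynomial times one of the standard kernels — exp, sine, or cosine of a linear argument, or a logarithm — applies here.


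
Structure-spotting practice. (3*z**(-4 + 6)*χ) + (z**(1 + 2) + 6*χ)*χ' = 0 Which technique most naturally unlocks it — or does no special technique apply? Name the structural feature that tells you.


Best approach: the exact-equation method — equality of cross partials is the green light — assemble the potential function term by term.


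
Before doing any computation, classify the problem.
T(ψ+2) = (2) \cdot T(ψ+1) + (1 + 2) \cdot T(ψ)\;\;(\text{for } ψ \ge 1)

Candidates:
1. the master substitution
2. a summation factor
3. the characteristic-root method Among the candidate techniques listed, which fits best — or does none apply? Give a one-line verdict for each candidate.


Diagnosis: the characteristic-root method — fixed numeric weights on consecutive terms and no forcing term added: the root method in its home territory.
- the master substitution: with no divided-index recursive call, reindexing by powers of a base buys nothing.
- a summation factor — the recurrence reaches back more than one step, outside the first-order family a summation factor normalizes.
- the characteristic-root method — applicable, and directly so.


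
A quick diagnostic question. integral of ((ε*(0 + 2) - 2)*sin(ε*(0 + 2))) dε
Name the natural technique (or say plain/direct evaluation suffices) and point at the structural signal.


Method: integration by parts — the integrand splits as (ε*(0 + 2) - 2) times sin(ε*(0 + 2)) — repeatedly differentiating the polynomial part kills it, which is the parts ladder.


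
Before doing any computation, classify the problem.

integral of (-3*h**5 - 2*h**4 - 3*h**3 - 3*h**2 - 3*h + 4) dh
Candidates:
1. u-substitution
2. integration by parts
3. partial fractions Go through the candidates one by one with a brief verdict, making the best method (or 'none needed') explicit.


Verdict: no special technique — the integrand is a sum of constant multiples of powers of h — integrate term by term.
- u-substitution: any workable substitution here is cosmetic — the integrand is already in directly integrable form.
- integration by parts: splitting off a factor buys nothing — the integrand integrates directly without parts.
- partial fractions — the expression is not a ratio of polynomials that decomposes further.


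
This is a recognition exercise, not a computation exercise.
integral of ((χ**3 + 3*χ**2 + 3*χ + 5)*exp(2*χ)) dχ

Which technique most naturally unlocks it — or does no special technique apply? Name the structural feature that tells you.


Verdict: integration by parts — χ**3 + 3*χ**2 + 3*χ + 5 dies after finitely many derivatives while exp(2*χ) cycles under integration — the tabular/parts setup.


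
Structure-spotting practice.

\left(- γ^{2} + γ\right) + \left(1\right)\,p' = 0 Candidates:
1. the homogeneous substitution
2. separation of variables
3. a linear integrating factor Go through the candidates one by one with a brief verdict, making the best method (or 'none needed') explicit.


Diagnosis: no special technique — with p absent the equation is not coupled at all: direct integration in γ.
- the homogeneous substitution — the slope changes under joint rescaling, failing the degree-zero test.
- separation of variables: with no unknown in the slope, separating variables is a formality — the equation integrates directly.
- a linear integrating factor — the linear template holds only trivially here (the unknown is absent, so the coefficient is zero) — the method is not the natural label.


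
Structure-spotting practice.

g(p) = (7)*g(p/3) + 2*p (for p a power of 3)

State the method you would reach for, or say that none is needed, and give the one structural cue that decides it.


Verdict: the master substitution — the argument p/3 divides the index by 3; the standard p = 3^m substitution converts it to a constant-shift recurrence.


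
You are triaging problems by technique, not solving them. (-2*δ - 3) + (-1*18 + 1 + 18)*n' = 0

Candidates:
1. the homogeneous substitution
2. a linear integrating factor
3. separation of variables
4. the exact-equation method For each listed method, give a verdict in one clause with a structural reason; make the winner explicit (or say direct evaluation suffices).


Best approach: no special technique — the slope is a pure function of δ; integrate both sides and be done.
- the homogeneous substitution: the slope does not depend on the ratio of the variables alone.
- a linear integrating factor — with the unknown absent the integrating factor is a formality; direct integration is the working structure.
- separation of variables: any separation here is vacuous (nothing depends on the unknown); direct integration is the honest label.
- the exact-equation method — the unknown never enters the equation — exactness holds emptily, with nothing for the method to add.


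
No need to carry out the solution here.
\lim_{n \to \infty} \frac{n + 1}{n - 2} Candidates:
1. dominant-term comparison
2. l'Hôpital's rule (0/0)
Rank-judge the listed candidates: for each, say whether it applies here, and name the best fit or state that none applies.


Method: dominant-term comparison — as n grows, only the highest-degree terms matter — compare leading terms and read the limit off.
- dominant-term comparison — applies; the problem has the shape this method handles.
- l'Hôpital's rule (0/0): no 0/0 form appears: written as one quotient, top and bottom both grow without bound, and the ratio is decided by their leading terms.


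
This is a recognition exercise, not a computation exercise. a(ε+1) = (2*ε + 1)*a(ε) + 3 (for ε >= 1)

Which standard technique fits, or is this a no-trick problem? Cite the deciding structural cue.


Diagnosis: a summation factor — first-order, linear, moving coefficient 2*ε + 1: the discrete analogue of an integrating factor handles it.


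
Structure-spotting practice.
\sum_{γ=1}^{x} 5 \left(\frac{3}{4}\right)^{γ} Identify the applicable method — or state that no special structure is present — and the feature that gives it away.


Technique: the geometric series formula — each term is \frac{3}{4} times the previous one, so the geometric-series formula applies directly.


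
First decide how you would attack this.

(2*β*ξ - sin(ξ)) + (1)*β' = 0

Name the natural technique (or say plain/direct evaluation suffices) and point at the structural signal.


Diagnosis: a linear integrating factor — the unknown enters only to the first power against a nonzero forcing term — the integrating-factor template applies directly.


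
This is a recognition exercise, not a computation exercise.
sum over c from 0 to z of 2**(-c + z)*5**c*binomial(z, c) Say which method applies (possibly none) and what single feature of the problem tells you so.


Diagnosis: the binomial theorem — binomial coefficients against complementary powers of 5 and 2: recognize the binomial expansion and resum.


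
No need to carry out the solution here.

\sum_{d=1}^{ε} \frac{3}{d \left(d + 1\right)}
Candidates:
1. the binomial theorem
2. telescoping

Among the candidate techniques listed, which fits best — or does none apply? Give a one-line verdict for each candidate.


Method: telescoping — integer-spaced poles in \frac{3}{d \left(d + 1\right)} are the telescoping signature in disguise.
- the binomial theorem: there is no sum-raised-to-a-power identity hiding in these terms.
- telescoping — yes — fits the structure here.


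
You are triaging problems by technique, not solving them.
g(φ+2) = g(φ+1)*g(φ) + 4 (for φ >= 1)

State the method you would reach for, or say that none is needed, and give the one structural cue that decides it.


Diagnosis: no special technique — the recurrence is nonlinear in the sequence values; study it directly, no linear machinery applies.


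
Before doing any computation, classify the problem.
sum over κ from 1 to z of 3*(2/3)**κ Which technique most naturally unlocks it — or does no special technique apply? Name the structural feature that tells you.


Diagnosis: the geometric series formula — check a ratio of consecutive terms: it is 2/3, independent of the index, so the geometric formula closes the sum.


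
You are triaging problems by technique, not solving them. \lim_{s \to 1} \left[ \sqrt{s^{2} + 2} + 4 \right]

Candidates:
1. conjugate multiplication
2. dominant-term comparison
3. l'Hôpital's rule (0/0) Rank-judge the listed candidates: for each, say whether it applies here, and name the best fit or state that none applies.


Best approach: no special technique — nothing blocks direct substitution at 1: plug in and finish.
- conjugate multiplication: no difference of divergent radicals appears, so rationalizing has nothing to cancel.
- dominant-term comparison — no dominant-degree comparison decides it.
- l'Hôpital's rule (0/0): substituting the point produces a determinate value, not a 0 over 0 clash.


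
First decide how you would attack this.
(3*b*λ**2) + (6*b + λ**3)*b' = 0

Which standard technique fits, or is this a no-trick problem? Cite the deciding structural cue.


Method: the exact-equation method — the compatibility test passes: the b-derivative of 3*b*λ**2 matches the λ-derivative of 6*b + λ**3, so integrate a potential.


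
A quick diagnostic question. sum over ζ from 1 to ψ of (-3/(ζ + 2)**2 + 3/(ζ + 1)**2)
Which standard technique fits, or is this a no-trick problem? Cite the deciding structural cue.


Technique: telescoping — each term adds 3/(ζ + 1)**2 and subtracts the same expression advanced one index; that subtracted piece cancels against the next term's added copy — only the boundary terms survive.


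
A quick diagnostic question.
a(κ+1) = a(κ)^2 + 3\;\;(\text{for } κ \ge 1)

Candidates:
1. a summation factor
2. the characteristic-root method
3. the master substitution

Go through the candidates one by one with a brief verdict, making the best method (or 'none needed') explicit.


Best approach: no special technique — a nonlinear dependence on earlier terms breaks linearity, and with it every superposition-based closed form.
- a summation factor: no summation factor applies — the rule is not linear in the sequence values.
- the characteristic-root method — nonlinearity rules out exponential-mode superposition from the start.
- the master substitution: with no divided-index recursive call, reindexing by powers of a base buys nothing.


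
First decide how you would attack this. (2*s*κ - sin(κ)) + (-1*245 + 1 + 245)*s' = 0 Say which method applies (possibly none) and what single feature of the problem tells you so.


Technique: a linear integrating factor — the unknown enters only to the first power against a nonzero forcing term — the integrating-factor template applies directly.


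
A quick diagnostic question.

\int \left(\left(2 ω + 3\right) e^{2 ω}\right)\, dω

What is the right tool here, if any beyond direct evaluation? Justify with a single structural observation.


Technique: integration by parts — a polynomial factor 2 ω + 3 multiplies e^{2 ω}; differentiating 2 ω + 3 lowers its degree while e^{2 ω} integrates cleanly, so parts wins.


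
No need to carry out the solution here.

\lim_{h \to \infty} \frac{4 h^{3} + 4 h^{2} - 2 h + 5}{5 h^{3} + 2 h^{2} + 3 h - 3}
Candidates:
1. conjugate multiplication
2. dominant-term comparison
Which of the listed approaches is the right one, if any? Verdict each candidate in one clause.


Method: dominant-term comparison — divide through by the highest power of h; every lower-order term dies and the dominant terms decide the limit.
- conjugate multiplication — there is no infinity-minus-infinity radical difference to rationalize.
- dominant-term comparison: applicable, and directly so.


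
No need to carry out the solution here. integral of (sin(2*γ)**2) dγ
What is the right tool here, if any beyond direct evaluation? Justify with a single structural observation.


Verdict: a trigonometric identity — sin(2*γ)**2 calls for power reduction: rewrite via double angles before any antiderivative is attempted.


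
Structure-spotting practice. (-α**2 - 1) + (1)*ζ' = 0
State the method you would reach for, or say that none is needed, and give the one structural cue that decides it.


Best approach: no special technique — the slope is a pure function of α; integrate both sides and be done.


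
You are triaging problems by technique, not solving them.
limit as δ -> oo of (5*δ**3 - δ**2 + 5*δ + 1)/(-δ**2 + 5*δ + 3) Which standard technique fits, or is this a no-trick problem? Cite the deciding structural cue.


Verdict: dominant-term comparison — as δ grows, only the highest-degree terms matter — compare leading terms and read the limit off. l'Hôpital's at-infinity variant applies to the expression viewed as a single quotient; the leading-term comparison is the direct route.


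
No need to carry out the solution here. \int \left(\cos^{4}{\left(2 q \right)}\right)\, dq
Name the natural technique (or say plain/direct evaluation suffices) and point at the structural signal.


Method: a trigonometric identity — apply power reduction to \cos^{4}{\left(2 q \right)}; each application halves the trigonometric degree.


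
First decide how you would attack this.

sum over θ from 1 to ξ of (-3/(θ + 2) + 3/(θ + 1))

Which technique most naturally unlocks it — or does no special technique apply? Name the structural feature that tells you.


Method: telescoping — this sum is a zipper: each term contributes 3/(θ + 1) and removes the next index's value, which the following term puts back, closing term by term.


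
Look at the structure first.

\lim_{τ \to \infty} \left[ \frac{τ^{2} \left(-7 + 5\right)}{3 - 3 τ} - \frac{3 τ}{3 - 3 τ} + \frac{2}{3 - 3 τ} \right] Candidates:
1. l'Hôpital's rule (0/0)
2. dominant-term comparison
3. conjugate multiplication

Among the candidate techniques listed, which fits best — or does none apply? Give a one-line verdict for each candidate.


Method: dominant-term comparison — at large τ only the top-degree terms survive; compare the leading terms and the limit falls out.
- l'Hôpital's rule (0/0) — as a single quotient the expression runs to ∞/∞ at the limit point — an at-infinity form of the rule would apply, though the leading-growth comparison is the direct reading.
- dominant-term comparison: applies; the problem has the shape this method handles.
- conjugate multiplication: no divergent radical difference is present for a conjugate pair to cancel.


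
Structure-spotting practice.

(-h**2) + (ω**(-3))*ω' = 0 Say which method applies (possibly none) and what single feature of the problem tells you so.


Method: separation of variables — one side of the product carries the independent variable, the other the unknown — the textbook separation shape. The cross-partial test also passes here (vacuously, each side single-variable); the potential-function route would work, separation is simply more immediate.


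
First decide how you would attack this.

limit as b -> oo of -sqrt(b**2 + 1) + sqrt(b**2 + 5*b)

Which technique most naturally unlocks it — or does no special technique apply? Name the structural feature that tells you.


Verdict: conjugate multiplication — neither sqrt(b**2 + 5*b) nor sqrt(b**2 + 1) converges alone, so rewrite their difference as a conjugate-rationalized quotient first.


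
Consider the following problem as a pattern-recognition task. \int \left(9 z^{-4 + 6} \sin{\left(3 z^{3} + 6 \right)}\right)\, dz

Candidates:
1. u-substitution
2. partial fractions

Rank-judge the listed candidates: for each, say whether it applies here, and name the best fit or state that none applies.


Verdict: u-substitution — collected, the integrand has one factor that is, up to a constant, the derivative of an inner expression the rest depends on — substitute for that inner expression.
- u-substitution: yes, a natural case for it.
- partial fractions: the expression is not a ratio of polynomials that decomposes further.


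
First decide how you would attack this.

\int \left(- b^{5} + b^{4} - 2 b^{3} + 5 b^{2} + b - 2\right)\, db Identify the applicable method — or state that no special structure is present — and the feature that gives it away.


Technique: no special technique — nothing composite, nothing rational, nothing trigonometric — each constant-multiple power of b integrates by the power rule alone.
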